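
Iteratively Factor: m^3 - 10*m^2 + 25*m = (m - 5)*(m^2 - 5*m) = m*(m - 5)*(m - 5)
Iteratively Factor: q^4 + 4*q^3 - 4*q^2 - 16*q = (q + 2)*(q^3 + 2*q^2 - 8*q) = (q + 2)*(q + 4)*(q^2 - 2*q) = (q - 2)*(q + 2)*(q + 4)*(q)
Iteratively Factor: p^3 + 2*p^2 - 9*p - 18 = (p + 3)*(p^2 - p - 6) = (p - 3)*(p + 3)*(p + 2)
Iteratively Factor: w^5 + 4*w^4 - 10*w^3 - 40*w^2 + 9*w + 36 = (w - 1)*(w^4 + 5*w^3 - 5*w^2 - 45*w - 36) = (w - 1)*(w + 1)*(w^3 + 4*w^2 - 9*w - 36) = (w - 1)*(w + 1)*(w + 3)*(w^2 + w - 12) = (w - 1)*(w + 1)*(w + 3)*(w + 4)*(w - 3)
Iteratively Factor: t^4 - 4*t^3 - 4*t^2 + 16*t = (t - 4)*(t^3 - 4*t) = t*(t - 4)*(t^2 - 4) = t*(t - 4)*(t + 2)*(t - 2)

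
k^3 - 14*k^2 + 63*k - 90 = (k - 6)*(k - 5)*(k - 3)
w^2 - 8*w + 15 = (w - 5)*(w - 3)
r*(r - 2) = r^2 - 2*r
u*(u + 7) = u^2 + 7*u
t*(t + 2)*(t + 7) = t^3 + 9*t^2 + 14*t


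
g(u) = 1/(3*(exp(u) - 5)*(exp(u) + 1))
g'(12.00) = 0.00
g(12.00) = 0.00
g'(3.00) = 0.00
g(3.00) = 0.00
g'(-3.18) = 0.00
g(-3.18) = -0.06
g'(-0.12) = 0.01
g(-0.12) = -0.04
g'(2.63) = -0.01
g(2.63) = 0.00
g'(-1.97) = 0.01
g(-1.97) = -0.06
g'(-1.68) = 0.01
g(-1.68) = -0.06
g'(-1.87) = 0.01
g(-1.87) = -0.06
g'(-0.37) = 0.01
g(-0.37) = -0.05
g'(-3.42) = 0.00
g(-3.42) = -0.06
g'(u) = -exp(u)/(3*(exp(u) - 5)*(exp(u) + 1)^2) - exp(u)/(3*(exp(u) - 5)^2*(exp(u) + 1)) = 2*(2 - exp(u))*exp(u)/(3*(exp(4*u) - 8*exp(3*u) + 6*exp(2*u) + 40*exp(u) + 25))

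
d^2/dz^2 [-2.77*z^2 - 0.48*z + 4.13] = -5.54000000000000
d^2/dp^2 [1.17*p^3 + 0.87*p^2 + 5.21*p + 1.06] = 7.02*p + 1.74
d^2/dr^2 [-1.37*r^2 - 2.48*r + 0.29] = -2.74000000000000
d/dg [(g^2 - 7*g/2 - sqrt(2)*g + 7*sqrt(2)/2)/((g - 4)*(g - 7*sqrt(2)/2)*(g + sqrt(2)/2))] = (-4*g^4 + 8*sqrt(2)*g^3 + 28*g^3 - 94*g^2 - 52*sqrt(2)*g^2 + 112*sqrt(2)*g + 280*g - 532 - 7*sqrt(2))/(4*g^6 - 24*sqrt(2)*g^5 - 32*g^5 + 108*g^4 + 192*sqrt(2)*g^4 - 300*sqrt(2)*g^3 - 352*g^3 - 672*sqrt(2)*g^2 + 753*g^2 - 392*g + 1344*sqrt(2)*g + 784)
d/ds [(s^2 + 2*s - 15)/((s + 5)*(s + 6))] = 9/(s^2 + 12*s + 36)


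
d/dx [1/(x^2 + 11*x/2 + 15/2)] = 2*(-4*x - 11)/(2*x^2 + 11*x + 15)^2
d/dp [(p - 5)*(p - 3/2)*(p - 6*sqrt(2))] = 3*p^2 - 12*sqrt(2)*p - 13*p + 15/2 + 39*sqrt(2)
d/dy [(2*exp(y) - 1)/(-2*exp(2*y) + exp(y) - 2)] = ((2*exp(y) - 1)*(4*exp(y) - 1) - 4*exp(2*y) + 2*exp(y) - 4)*exp(y)/(2*exp(2*y) - exp(y) + 2)^2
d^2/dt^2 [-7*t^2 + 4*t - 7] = -14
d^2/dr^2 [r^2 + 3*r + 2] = 2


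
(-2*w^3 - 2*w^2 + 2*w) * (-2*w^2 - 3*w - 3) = 4*w^5 + 10*w^4 + 8*w^3 - 6*w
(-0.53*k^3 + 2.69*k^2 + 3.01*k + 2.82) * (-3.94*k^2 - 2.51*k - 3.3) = 2.0882*k^5 - 9.2683*k^4 - 16.8623*k^3 - 27.5429*k^2 - 17.0112*k - 9.306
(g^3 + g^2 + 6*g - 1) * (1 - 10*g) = -10*g^4 - 9*g^3 - 59*g^2 + 16*g - 1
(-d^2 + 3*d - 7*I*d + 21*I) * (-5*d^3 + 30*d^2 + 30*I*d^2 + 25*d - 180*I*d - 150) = 5*d^5 - 45*d^4 + 5*I*d^4 + 275*d^3 - 45*I*d^3 - 1665*d^2 - 85*I*d^2 + 3330*d + 1575*I*d - 3150*I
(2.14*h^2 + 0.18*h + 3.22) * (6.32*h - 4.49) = 13.5248*h^3 - 8.471*h^2 + 19.5422*h - 14.4578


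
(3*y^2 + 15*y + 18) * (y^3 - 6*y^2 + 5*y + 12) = 3*y^5 - 3*y^4 - 57*y^3 + 3*y^2 + 270*y + 216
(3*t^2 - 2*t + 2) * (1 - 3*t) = -9*t^3 + 9*t^2 - 8*t + 2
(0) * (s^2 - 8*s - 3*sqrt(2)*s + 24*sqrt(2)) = 0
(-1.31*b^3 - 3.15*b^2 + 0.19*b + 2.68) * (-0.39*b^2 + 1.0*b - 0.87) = 0.5109*b^5 - 0.0815000000000001*b^4 - 2.0844*b^3 + 1.8853*b^2 + 2.5147*b - 2.3316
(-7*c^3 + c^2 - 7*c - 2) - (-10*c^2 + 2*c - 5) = -7*c^3 + 11*c^2 - 9*c + 3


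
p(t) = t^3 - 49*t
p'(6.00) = 59.00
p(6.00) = -78.00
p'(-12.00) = 383.00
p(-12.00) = -1140.00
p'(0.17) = -48.91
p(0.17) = -8.33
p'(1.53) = -41.98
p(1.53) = -71.39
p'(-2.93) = -23.25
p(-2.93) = 118.42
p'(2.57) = -29.19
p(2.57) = -108.96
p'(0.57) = -48.03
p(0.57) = -27.74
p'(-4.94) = 24.21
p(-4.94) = 121.51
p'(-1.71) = -40.23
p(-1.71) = 78.79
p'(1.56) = -41.70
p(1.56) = -72.64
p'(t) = 3*t^2 - 49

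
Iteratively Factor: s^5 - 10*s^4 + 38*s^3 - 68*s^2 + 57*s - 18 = (s - 2)*(s^4 - 8*s^3 + 22*s^2 - 24*s + 9) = (s - 3)*(s - 2)*(s^3 - 5*s^2 + 7*s - 3) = (s - 3)*(s - 2)*(s - 1)*(s^2 - 4*s + 3) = (s - 3)^2*(s - 2)*(s - 1)*(s - 1)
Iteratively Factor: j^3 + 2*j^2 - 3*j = (j + 3)*(j^2 - j) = (j - 1)*(j + 3)*(j)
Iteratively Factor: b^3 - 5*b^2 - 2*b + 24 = (b - 4)*(b^2 - b - 6) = (b - 4)*(b + 2)*(b - 3)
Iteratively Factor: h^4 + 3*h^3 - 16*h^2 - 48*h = (h + 3)*(h^3 - 16*h) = h*(h + 3)*(h^2 - 16) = h*(h + 3)*(h + 4)*(h - 4)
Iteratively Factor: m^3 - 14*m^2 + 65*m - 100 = (m - 4)*(m^2 - 10*m + 25) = (m - 5)*(m - 4)*(m - 5)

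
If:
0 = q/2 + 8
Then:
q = -16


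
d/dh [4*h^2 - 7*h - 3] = 8*h - 7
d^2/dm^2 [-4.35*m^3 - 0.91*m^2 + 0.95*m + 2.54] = -26.1*m - 1.82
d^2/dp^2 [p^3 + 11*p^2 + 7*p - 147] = 6*p + 22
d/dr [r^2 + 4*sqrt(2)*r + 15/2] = 2*r + 4*sqrt(2)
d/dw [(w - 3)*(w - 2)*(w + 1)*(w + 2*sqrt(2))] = 4*w^3 - 12*w^2 + 6*sqrt(2)*w^2 - 16*sqrt(2)*w + 2*w + 2*sqrt(2) + 6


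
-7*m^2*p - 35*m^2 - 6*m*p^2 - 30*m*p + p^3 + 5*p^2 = (-7*m + p)*(m + p)*(p + 5)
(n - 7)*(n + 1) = n^2 - 6*n - 7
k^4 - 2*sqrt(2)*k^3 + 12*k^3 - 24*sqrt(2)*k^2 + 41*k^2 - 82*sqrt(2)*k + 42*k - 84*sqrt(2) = (k + 2)*(k + 3)*(k + 7)*(k - 2*sqrt(2))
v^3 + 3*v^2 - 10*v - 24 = (v - 3)*(v + 2)*(v + 4)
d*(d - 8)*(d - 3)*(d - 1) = d^4 - 12*d^3 + 35*d^2 - 24*d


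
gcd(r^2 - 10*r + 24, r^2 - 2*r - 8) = r - 4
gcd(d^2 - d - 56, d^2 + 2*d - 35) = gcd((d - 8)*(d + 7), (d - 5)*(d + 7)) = d + 7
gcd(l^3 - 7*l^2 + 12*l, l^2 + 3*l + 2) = 1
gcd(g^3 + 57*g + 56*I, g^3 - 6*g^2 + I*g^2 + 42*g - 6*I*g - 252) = g + 7*I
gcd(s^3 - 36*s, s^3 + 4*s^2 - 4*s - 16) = 1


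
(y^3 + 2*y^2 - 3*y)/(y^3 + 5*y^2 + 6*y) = (y - 1)/(y + 2)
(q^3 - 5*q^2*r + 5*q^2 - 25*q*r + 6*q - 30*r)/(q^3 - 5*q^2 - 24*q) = (q^2 - 5*q*r + 2*q - 10*r)/(q*(q - 8))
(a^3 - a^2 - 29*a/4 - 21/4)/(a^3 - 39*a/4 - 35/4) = (2*a + 3)/(2*a + 5)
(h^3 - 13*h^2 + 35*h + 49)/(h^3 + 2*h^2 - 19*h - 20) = (h^2 - 14*h + 49)/(h^2 + h - 20)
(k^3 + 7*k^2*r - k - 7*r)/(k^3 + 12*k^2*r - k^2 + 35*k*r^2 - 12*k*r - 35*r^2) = (k + 1)/(k + 5*r)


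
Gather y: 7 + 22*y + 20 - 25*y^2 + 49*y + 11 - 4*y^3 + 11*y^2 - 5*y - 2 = -4*y^3 - 14*y^2 + 66*y + 36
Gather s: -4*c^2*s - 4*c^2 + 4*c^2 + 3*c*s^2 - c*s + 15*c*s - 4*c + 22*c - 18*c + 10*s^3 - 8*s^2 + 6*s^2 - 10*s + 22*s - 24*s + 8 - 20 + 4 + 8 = 10*s^3 + s^2*(3*c - 2) + s*(-4*c^2 + 14*c - 12)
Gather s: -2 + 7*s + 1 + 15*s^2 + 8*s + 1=15*s^2 + 15*s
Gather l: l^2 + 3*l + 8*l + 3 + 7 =l^2 + 11*l + 10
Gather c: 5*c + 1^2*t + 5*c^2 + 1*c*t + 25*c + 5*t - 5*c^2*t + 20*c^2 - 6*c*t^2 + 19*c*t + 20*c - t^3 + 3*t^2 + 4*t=c^2*(25 - 5*t) + c*(-6*t^2 + 20*t + 50) - t^3 + 3*t^2 + 10*t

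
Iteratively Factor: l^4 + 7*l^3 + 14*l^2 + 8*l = (l + 2)*(l^3 + 5*l^2 + 4*l) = (l + 2)*(l + 4)*(l^2 + l) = (l + 1)*(l + 2)*(l + 4)*(l)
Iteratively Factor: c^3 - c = (c - 1)*(c^2 + c) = (c - 1)*(c + 1)*(c)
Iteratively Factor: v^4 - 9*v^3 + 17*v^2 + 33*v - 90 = (v - 3)*(v^3 - 6*v^2 - v + 30) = (v - 3)^2*(v^2 - 3*v - 10) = (v - 5)*(v - 3)^2*(v + 2)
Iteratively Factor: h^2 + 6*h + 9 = (h + 3)*(h + 3)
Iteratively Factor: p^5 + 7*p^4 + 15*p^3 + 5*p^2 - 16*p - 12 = (p + 2)*(p^4 + 5*p^3 + 5*p^2 - 5*p - 6) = (p + 1)*(p + 2)*(p^3 + 4*p^2 + p - 6) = (p + 1)*(p + 2)*(p + 3)*(p^2 + p - 2) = (p + 1)*(p + 2)^2*(p + 3)*(p - 1)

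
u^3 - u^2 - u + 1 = (u - 1)^2*(u + 1)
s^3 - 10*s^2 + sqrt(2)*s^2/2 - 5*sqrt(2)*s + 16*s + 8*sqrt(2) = (s - 8)*(s - 2)*(s + sqrt(2)/2)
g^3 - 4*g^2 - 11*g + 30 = (g - 5)*(g - 2)*(g + 3)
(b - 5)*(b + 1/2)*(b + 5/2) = b^3 - 2*b^2 - 55*b/4 - 25/4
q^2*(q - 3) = q^3 - 3*q^2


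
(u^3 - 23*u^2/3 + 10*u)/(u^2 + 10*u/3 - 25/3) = u*(u - 6)/(u + 5)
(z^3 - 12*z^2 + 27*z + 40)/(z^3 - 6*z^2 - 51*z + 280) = (z + 1)/(z + 7)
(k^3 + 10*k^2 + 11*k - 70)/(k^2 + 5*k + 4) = (k^3 + 10*k^2 + 11*k - 70)/(k^2 + 5*k + 4)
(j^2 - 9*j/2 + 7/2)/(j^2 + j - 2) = (j - 7/2)/(j + 2)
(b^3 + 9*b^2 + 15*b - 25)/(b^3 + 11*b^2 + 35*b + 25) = (b - 1)/(b + 1)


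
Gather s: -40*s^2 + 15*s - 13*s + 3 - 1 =-40*s^2 + 2*s + 2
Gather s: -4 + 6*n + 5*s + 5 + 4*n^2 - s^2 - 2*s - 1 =4*n^2 + 6*n - s^2 + 3*s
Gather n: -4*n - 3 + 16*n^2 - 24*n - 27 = 16*n^2 - 28*n - 30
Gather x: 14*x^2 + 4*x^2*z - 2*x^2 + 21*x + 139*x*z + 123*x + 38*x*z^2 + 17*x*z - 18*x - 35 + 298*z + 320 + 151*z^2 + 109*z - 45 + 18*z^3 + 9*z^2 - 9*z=x^2*(4*z + 12) + x*(38*z^2 + 156*z + 126) + 18*z^3 + 160*z^2 + 398*z + 240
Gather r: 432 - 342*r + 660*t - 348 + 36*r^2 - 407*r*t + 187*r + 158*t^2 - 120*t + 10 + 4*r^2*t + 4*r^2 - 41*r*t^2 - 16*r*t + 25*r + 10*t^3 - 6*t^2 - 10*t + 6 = r^2*(4*t + 40) + r*(-41*t^2 - 423*t - 130) + 10*t^3 + 152*t^2 + 530*t + 100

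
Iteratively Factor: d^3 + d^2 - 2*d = (d)*(d^2 + d - 2) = d*(d + 2)*(d - 1)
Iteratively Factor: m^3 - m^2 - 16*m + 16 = (m - 4)*(m^2 + 3*m - 4) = (m - 4)*(m - 1)*(m + 4)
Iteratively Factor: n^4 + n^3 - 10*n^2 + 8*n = (n - 2)*(n^3 + 3*n^2 - 4*n) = n*(n - 2)*(n^2 + 3*n - 4) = n*(n - 2)*(n + 4)*(n - 1)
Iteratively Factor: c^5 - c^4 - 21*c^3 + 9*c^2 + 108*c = (c - 3)*(c^4 + 2*c^3 - 15*c^2 - 36*c) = c*(c - 3)*(c^3 + 2*c^2 - 15*c - 36) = c*(c - 4)*(c - 3)*(c^2 + 6*c + 9) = c*(c - 4)*(c - 3)*(c + 3)*(c + 3)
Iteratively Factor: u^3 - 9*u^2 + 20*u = (u)*(u^2 - 9*u + 20) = u*(u - 5)*(u - 4)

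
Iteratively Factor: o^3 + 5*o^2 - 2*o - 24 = (o + 4)*(o^2 + o - 6) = (o + 3)*(o + 4)*(o - 2)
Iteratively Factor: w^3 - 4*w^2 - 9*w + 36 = (w + 3)*(w^2 - 7*w + 12) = (w - 3)*(w + 3)*(w - 4)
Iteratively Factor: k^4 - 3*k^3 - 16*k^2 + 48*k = (k - 3)*(k^3 - 16*k) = (k - 4)*(k - 3)*(k^2 + 4*k) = k*(k - 4)*(k - 3)*(k + 4)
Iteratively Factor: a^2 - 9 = (a + 3)*(a - 3)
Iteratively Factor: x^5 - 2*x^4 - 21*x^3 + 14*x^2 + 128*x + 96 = (x + 1)*(x^4 - 3*x^3 - 18*x^2 + 32*x + 96) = (x + 1)*(x + 3)*(x^3 - 6*x^2 + 32) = (x + 1)*(x + 2)*(x + 3)*(x^2 - 8*x + 16) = (x - 4)*(x + 1)*(x + 2)*(x + 3)*(x - 4)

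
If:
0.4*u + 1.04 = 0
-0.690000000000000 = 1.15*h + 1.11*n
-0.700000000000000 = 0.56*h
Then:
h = -1.25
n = 0.67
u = -2.60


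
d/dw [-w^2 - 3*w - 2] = -2*w - 3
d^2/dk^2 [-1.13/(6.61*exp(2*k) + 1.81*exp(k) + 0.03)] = (-1.13*(13.22*exp(k) + 1.81)*(26.44*exp(k) + 3.62)*exp(k) + (29.8772*exp(k) + 2.0453)*(6.61*exp(2*k) + 1.81*exp(k) + 0.03))*exp(k)/(6.61*exp(2*k) + 1.81*exp(k) + 0.03)^3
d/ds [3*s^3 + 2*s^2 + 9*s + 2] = 9*s^2 + 4*s + 9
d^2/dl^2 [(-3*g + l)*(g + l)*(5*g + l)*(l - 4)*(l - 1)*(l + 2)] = -90*g^3*l + 90*g^3 - 156*g^2*l^2 + 234*g^2*l + 156*g^2 + 60*g*l^3 - 108*g*l^2 - 108*g*l + 48*g + 30*l^4 - 60*l^3 - 72*l^2 + 48*l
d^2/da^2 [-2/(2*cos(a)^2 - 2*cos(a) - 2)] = (-4*sin(a)^4 + 7*sin(a)^2 - 11*cos(a)/4 + 3*cos(3*a)/4 + 1)/(sin(a)^2 + cos(a))^3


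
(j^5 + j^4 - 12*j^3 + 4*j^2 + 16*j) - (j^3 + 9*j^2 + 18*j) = j^5 + j^4 - 13*j^3 - 5*j^2 - 2*j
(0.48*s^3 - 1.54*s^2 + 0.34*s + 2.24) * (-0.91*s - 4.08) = -0.4368*s^4 - 0.557*s^3 + 5.9738*s^2 - 3.4256*s - 9.1392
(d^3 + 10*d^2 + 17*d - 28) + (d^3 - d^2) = 2*d^3 + 9*d^2 + 17*d - 28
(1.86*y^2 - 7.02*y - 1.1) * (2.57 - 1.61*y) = -2.9946*y^3 + 16.0824*y^2 - 16.2704*y - 2.827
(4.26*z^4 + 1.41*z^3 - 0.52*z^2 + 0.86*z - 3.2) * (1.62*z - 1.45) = 6.9012*z^5 - 3.8928*z^4 - 2.8869*z^3 + 2.1472*z^2 - 6.431*z + 4.64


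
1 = 1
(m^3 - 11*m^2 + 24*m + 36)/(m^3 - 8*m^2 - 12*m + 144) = (m + 1)/(m + 4)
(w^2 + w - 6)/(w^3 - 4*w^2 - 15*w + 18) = (w - 2)/(w^2 - 7*w + 6)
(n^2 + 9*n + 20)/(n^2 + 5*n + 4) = (n + 5)/(n + 1)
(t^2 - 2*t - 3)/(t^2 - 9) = (t + 1)/(t + 3)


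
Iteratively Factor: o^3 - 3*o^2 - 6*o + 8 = (o + 2)*(o^2 - 5*o + 4) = (o - 4)*(o + 2)*(o - 1)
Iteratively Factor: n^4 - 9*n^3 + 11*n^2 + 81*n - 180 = (n + 3)*(n^3 - 12*n^2 + 47*n - 60) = (n - 5)*(n + 3)*(n^2 - 7*n + 12) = (n - 5)*(n - 4)*(n + 3)*(n - 3)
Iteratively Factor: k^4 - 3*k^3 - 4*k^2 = (k - 4)*(k^3 + k^2) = k*(k - 4)*(k^2 + k) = k^2*(k - 4)*(k + 1)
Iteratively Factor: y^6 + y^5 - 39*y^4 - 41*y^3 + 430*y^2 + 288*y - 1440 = (y + 4)*(y^5 - 3*y^4 - 27*y^3 + 67*y^2 + 162*y - 360) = (y + 3)*(y + 4)*(y^4 - 6*y^3 - 9*y^2 + 94*y - 120) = (y - 3)*(y + 3)*(y + 4)*(y^3 - 3*y^2 - 18*y + 40) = (y - 5)*(y - 3)*(y + 3)*(y + 4)*(y^2 + 2*y - 8) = (y - 5)*(y - 3)*(y + 3)*(y + 4)^2*(y - 2)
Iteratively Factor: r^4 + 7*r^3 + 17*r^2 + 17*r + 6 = (r + 1)*(r^3 + 6*r^2 + 11*r + 6) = (r + 1)^2*(r^2 + 5*r + 6) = (r + 1)^2*(r + 2)*(r + 3)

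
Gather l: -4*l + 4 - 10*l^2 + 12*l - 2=-10*l^2 + 8*l + 2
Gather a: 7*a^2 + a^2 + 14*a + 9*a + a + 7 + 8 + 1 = 8*a^2 + 24*a + 16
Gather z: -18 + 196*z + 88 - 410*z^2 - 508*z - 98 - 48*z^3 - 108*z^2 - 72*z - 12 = -48*z^3 - 518*z^2 - 384*z - 40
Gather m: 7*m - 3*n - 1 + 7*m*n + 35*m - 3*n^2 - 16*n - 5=m*(7*n + 42) - 3*n^2 - 19*n - 6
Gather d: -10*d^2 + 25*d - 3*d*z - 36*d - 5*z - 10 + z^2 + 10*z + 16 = -10*d^2 + d*(-3*z - 11) + z^2 + 5*z + 6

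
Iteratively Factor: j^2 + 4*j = (j)*(j + 4)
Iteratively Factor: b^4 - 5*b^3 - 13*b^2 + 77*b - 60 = (b - 1)*(b^3 - 4*b^2 - 17*b + 60) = (b - 1)*(b + 4)*(b^2 - 8*b + 15) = (b - 5)*(b - 1)*(b + 4)*(b - 3)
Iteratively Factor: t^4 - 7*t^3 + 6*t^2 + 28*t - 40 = (t - 2)*(t^3 - 5*t^2 - 4*t + 20) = (t - 2)*(t + 2)*(t^2 - 7*t + 10) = (t - 5)*(t - 2)*(t + 2)*(t - 2)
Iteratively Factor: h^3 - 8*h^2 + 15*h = (h - 5)*(h^2 - 3*h) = h*(h - 5)*(h - 3)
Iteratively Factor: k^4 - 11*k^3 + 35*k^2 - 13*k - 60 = (k - 4)*(k^3 - 7*k^2 + 7*k + 15) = (k - 4)*(k - 3)*(k^2 - 4*k - 5) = (k - 5)*(k - 4)*(k - 3)*(k + 1)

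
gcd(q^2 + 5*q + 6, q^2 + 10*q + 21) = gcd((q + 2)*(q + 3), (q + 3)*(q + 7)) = q + 3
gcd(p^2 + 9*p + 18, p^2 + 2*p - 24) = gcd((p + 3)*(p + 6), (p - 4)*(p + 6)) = p + 6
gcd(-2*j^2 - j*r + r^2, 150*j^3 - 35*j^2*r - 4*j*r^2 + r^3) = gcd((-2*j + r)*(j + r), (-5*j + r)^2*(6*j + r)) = 1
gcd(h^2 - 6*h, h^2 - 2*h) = h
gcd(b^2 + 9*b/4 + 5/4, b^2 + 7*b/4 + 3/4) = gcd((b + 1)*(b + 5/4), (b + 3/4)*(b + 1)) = b + 1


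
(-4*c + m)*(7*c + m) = -28*c^2 + 3*c*m + m^2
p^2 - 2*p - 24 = (p - 6)*(p + 4)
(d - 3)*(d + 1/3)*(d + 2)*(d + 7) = d^4 + 19*d^3/3 - 11*d^2 - 139*d/3 - 14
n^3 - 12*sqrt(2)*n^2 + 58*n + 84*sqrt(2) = (n - 7*sqrt(2))*(n - 6*sqrt(2))*(n + sqrt(2))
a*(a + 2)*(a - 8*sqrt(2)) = a^3 - 8*sqrt(2)*a^2 + 2*a^2 - 16*sqrt(2)*a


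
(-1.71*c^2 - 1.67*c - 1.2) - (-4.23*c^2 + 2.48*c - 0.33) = 2.52*c^2 - 4.15*c - 0.87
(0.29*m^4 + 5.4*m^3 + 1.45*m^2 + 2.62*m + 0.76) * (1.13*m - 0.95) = 0.3277*m^5 + 5.8265*m^4 - 3.4915*m^3 + 1.5831*m^2 - 1.6302*m - 0.722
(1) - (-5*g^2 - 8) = 5*g^2 + 9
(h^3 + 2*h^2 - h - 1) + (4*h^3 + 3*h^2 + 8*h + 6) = 5*h^3 + 5*h^2 + 7*h + 5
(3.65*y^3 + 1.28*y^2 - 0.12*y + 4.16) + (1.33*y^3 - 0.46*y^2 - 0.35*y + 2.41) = 4.98*y^3 + 0.82*y^2 - 0.47*y + 6.57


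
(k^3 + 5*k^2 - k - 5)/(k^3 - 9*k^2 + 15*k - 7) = (k^2 + 6*k + 5)/(k^2 - 8*k + 7)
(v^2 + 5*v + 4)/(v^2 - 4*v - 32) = (v + 1)/(v - 8)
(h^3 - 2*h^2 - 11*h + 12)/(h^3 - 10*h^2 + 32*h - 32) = (h^2 + 2*h - 3)/(h^2 - 6*h + 8)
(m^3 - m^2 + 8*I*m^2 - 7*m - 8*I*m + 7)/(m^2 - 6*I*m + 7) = (m^2 + m*(-1 + 7*I) - 7*I)/(m - 7*I)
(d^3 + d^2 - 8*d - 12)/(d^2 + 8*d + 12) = (d^2 - d - 6)/(d + 6)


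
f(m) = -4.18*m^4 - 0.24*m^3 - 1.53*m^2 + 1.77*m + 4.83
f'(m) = -16.72*m^3 - 0.72*m^2 - 3.06*m + 1.77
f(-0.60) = 2.73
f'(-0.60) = 6.96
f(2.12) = -85.02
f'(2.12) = -167.26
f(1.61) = -25.37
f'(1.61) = -74.80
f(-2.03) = -74.04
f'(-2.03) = 144.88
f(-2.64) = -209.14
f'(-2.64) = 312.47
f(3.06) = -377.45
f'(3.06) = -493.41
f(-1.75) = -40.87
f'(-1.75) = 94.53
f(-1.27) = -10.27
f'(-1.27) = 38.74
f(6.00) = -5508.75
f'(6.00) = -3654.03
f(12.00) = -87285.45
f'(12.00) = -29030.79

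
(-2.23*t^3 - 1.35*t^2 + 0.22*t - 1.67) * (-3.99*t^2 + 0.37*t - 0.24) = 8.8977*t^5 + 4.5614*t^4 - 0.8421*t^3 + 7.0687*t^2 - 0.6707*t + 0.4008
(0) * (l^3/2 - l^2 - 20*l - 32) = 0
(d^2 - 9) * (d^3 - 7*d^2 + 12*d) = d^5 - 7*d^4 + 3*d^3 + 63*d^2 - 108*d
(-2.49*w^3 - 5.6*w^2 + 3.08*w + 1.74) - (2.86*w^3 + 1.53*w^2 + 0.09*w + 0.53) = -5.35*w^3 - 7.13*w^2 + 2.99*w + 1.21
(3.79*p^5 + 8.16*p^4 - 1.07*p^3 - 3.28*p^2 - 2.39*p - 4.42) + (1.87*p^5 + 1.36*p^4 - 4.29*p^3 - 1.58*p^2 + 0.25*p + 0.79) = 5.66*p^5 + 9.52*p^4 - 5.36*p^3 - 4.86*p^2 - 2.14*p - 3.63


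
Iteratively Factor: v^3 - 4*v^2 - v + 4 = (v - 1)*(v^2 - 3*v - 4) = (v - 4)*(v - 1)*(v + 1)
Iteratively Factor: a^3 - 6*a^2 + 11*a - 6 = (a - 1)*(a^2 - 5*a + 6) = (a - 3)*(a - 1)*(a - 2)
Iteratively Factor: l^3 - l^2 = (l)*(l^2 - l) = l^2*(l - 1)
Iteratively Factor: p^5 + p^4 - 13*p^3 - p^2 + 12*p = (p)*(p^4 + p^3 - 13*p^2 - p + 12) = p*(p + 4)*(p^3 - 3*p^2 - p + 3) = p*(p - 3)*(p + 4)*(p^2 - 1) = p*(p - 3)*(p - 1)*(p + 4)*(p + 1)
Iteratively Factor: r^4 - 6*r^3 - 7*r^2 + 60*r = (r - 4)*(r^3 - 2*r^2 - 15*r) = (r - 5)*(r - 4)*(r^2 + 3*r) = (r - 5)*(r - 4)*(r + 3)*(r)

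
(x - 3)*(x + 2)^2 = x^3 + x^2 - 8*x - 12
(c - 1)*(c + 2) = c^2 + c - 2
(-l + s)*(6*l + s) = -6*l^2 + 5*l*s + s^2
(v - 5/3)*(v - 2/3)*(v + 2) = v^3 - v^2/3 - 32*v/9 + 20/9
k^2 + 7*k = k*(k + 7)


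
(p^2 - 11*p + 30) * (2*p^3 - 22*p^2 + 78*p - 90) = 2*p^5 - 44*p^4 + 380*p^3 - 1608*p^2 + 3330*p - 2700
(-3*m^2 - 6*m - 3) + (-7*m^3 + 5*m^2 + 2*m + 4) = -7*m^3 + 2*m^2 - 4*m + 1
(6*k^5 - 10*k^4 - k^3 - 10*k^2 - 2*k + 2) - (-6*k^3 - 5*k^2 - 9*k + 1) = 6*k^5 - 10*k^4 + 5*k^3 - 5*k^2 + 7*k + 1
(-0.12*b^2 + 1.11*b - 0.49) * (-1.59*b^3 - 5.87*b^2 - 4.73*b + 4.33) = 0.1908*b^5 - 1.0605*b^4 - 5.169*b^3 - 2.8936*b^2 + 7.124*b - 2.1217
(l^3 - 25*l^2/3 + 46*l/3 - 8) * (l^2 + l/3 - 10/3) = l^5 - 8*l^4 + 83*l^3/9 + 224*l^2/9 - 484*l/9 + 80/3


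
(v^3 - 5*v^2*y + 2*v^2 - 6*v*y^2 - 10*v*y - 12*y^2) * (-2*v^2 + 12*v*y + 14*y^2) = -2*v^5 + 22*v^4*y - 4*v^4 - 34*v^3*y^2 + 44*v^3*y - 142*v^2*y^3 - 68*v^2*y^2 - 84*v*y^4 - 284*v*y^3 - 168*y^4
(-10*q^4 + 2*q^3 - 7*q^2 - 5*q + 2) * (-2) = 20*q^4 - 4*q^3 + 14*q^2 + 10*q - 4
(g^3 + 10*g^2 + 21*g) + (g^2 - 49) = g^3 + 11*g^2 + 21*g - 49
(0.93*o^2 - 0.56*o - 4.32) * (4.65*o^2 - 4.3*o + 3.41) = 4.3245*o^4 - 6.603*o^3 - 14.5087*o^2 + 16.6664*o - 14.7312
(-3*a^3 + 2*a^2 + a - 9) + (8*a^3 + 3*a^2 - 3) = 5*a^3 + 5*a^2 + a - 12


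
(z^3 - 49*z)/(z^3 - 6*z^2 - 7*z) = (z + 7)/(z + 1)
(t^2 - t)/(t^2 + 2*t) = (t - 1)/(t + 2)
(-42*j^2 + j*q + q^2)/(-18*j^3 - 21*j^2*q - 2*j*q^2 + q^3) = (7*j + q)/(3*j^2 + 4*j*q + q^2)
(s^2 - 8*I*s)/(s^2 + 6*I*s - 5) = s*(s - 8*I)/(s^2 + 6*I*s - 5)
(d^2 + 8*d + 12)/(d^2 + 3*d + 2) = (d + 6)/(d + 1)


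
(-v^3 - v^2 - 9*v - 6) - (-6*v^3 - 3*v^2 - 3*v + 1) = 5*v^3 + 2*v^2 - 6*v - 7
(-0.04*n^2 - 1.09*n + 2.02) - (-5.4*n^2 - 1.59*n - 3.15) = 5.36*n^2 + 0.5*n + 5.17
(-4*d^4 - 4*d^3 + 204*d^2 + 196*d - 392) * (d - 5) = -4*d^5 + 16*d^4 + 224*d^3 - 824*d^2 - 1372*d + 1960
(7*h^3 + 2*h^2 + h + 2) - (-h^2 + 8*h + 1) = 7*h^3 + 3*h^2 - 7*h + 1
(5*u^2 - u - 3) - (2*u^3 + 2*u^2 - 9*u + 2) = -2*u^3 + 3*u^2 + 8*u - 5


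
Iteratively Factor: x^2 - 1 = (x - 1)*(x + 1)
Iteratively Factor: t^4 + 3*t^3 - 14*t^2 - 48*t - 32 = (t + 1)*(t^3 + 2*t^2 - 16*t - 32) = (t - 4)*(t + 1)*(t^2 + 6*t + 8) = (t - 4)*(t + 1)*(t + 2)*(t + 4)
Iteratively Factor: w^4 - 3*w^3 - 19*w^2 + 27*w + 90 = (w - 5)*(w^3 + 2*w^2 - 9*w - 18) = (w - 5)*(w + 2)*(w^2 - 9) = (w - 5)*(w - 3)*(w + 2)*(w + 3)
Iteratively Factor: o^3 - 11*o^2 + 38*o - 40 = (o - 2)*(o^2 - 9*o + 20) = (o - 5)*(o - 2)*(o - 4)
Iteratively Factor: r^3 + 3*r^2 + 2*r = (r + 1)*(r^2 + 2*r) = (r + 1)*(r + 2)*(r)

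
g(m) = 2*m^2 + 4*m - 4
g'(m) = 4*m + 4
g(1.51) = 6.60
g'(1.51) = 10.04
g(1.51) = 6.60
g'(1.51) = 10.04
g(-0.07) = -4.27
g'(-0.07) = 3.72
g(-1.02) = -6.00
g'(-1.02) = -0.08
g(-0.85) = -5.96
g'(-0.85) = 0.60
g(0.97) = 1.76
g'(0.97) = 7.88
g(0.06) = -3.75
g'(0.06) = 4.24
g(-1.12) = -5.97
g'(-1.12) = -0.48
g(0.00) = -4.00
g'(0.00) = 4.00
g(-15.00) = 386.00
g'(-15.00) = -56.00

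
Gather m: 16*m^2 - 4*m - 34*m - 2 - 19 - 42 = 16*m^2 - 38*m - 63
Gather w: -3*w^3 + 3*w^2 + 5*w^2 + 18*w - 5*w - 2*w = -3*w^3 + 8*w^2 + 11*w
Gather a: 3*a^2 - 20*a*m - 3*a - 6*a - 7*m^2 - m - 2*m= 3*a^2 + a*(-20*m - 9) - 7*m^2 - 3*m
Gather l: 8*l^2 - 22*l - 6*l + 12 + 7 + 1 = 8*l^2 - 28*l + 20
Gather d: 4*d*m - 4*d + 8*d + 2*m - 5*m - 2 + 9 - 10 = d*(4*m + 4) - 3*m - 3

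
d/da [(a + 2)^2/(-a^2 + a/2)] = 2*(9*a^2 + 16*a - 4)/(a^2*(4*a^2 - 4*a + 1))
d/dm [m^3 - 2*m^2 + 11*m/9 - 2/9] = 3*m^2 - 4*m + 11/9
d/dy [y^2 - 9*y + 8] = 2*y - 9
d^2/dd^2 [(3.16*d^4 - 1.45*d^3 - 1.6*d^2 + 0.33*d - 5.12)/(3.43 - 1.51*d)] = (-43.230696*d^4 + 268.477698*d^3 - 491.184918*d^2 + 102.35463*d + 57.577566)/(3.442951*d^3 - 23.462229*d^2 + 53.294997*d - 40.353607)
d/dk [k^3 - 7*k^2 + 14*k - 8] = 3*k^2 - 14*k + 14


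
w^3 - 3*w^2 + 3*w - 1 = (w - 1)^3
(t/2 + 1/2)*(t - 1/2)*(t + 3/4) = t^3/2 + 5*t^2/8 - t/16 - 3/16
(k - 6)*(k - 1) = k^2 - 7*k + 6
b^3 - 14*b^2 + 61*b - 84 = (b - 7)*(b - 4)*(b - 3)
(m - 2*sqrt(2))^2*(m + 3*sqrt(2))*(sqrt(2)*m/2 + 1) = sqrt(2)*m^4/2 - 9*sqrt(2)*m^2 + 8*m + 24*sqrt(2)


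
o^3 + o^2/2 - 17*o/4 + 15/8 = (o - 3/2)*(o - 1/2)*(o + 5/2)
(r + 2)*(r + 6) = r^2 + 8*r + 12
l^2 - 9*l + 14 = (l - 7)*(l - 2)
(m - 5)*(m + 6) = m^2 + m - 30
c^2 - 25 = (c - 5)*(c + 5)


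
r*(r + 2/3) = r^2 + 2*r/3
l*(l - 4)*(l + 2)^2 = l^4 - 12*l^2 - 16*l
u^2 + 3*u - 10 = (u - 2)*(u + 5)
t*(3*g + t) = 3*g*t + t^2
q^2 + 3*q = q*(q + 3)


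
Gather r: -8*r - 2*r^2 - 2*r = -2*r^2 - 10*r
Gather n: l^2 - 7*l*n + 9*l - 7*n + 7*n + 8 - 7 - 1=l^2 - 7*l*n + 9*l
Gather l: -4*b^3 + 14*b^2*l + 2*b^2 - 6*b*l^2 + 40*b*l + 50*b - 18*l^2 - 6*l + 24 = -4*b^3 + 2*b^2 + 50*b + l^2*(-6*b - 18) + l*(14*b^2 + 40*b - 6) + 24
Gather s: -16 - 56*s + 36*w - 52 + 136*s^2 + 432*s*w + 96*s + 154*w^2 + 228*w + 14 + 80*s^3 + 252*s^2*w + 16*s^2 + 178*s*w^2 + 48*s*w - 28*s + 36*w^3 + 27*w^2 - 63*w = 80*s^3 + s^2*(252*w + 152) + s*(178*w^2 + 480*w + 12) + 36*w^3 + 181*w^2 + 201*w - 54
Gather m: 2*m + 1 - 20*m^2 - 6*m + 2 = -20*m^2 - 4*m + 3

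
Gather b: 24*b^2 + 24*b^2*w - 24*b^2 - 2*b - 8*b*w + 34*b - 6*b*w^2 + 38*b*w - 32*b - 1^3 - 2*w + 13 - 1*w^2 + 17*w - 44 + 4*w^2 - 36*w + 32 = 24*b^2*w + b*(-6*w^2 + 30*w) + 3*w^2 - 21*w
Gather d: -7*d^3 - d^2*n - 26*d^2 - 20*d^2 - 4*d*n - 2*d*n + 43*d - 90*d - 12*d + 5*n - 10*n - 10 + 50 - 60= -7*d^3 + d^2*(-n - 46) + d*(-6*n - 59) - 5*n - 20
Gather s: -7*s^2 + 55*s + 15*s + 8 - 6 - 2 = -7*s^2 + 70*s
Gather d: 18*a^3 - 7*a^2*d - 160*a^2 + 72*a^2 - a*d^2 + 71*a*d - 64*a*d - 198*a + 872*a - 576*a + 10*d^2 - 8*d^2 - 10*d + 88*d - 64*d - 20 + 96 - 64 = 18*a^3 - 88*a^2 + 98*a + d^2*(2 - a) + d*(-7*a^2 + 7*a + 14) + 12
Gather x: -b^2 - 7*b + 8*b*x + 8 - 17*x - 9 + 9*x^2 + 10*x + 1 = -b^2 - 7*b + 9*x^2 + x*(8*b - 7)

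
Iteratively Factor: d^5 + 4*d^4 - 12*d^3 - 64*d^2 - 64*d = (d - 4)*(d^4 + 8*d^3 + 20*d^2 + 16*d) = (d - 4)*(d + 4)*(d^3 + 4*d^2 + 4*d) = (d - 4)*(d + 2)*(d + 4)*(d^2 + 2*d) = d*(d - 4)*(d + 2)*(d + 4)*(d + 2)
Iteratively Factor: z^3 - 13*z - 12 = (z + 3)*(z^2 - 3*z - 4) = (z - 4)*(z + 3)*(z + 1)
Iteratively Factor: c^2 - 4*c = (c)*(c - 4)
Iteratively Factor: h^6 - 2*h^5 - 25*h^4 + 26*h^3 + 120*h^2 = (h)*(h^5 - 2*h^4 - 25*h^3 + 26*h^2 + 120*h) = h*(h + 4)*(h^4 - 6*h^3 - h^2 + 30*h) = h*(h + 2)*(h + 4)*(h^3 - 8*h^2 + 15*h) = h^2*(h + 2)*(h + 4)*(h^2 - 8*h + 15) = h^2*(h - 5)*(h + 2)*(h + 4)*(h - 3)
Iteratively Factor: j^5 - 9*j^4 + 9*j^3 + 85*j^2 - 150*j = (j - 5)*(j^4 - 4*j^3 - 11*j^2 + 30*j) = (j - 5)^2*(j^3 + j^2 - 6*j) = (j - 5)^2*(j - 2)*(j^2 + 3*j) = (j - 5)^2*(j - 2)*(j + 3)*(j)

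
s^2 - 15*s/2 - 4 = (s - 8)*(s + 1/2)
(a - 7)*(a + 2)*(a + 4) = a^3 - a^2 - 34*a - 56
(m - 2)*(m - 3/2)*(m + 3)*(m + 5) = m^4 + 9*m^3/2 - 10*m^2 - 57*m/2 + 45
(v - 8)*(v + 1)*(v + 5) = v^3 - 2*v^2 - 43*v - 40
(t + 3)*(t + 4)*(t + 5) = t^3 + 12*t^2 + 47*t + 60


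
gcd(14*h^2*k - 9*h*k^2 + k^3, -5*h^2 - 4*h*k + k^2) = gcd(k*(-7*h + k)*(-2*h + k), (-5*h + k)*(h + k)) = 1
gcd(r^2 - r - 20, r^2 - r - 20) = r^2 - r - 20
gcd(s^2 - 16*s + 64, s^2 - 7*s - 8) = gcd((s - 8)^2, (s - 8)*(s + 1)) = s - 8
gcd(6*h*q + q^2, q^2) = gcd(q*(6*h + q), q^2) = q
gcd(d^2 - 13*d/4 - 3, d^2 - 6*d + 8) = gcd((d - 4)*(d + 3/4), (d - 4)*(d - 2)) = d - 4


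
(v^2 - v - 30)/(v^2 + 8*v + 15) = (v - 6)/(v + 3)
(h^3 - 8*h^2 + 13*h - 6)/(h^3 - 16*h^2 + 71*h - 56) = (h^2 - 7*h + 6)/(h^2 - 15*h + 56)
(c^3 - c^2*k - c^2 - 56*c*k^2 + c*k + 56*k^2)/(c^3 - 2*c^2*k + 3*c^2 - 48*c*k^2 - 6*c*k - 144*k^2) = (c^2 + 7*c*k - c - 7*k)/(c^2 + 6*c*k + 3*c + 18*k)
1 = 1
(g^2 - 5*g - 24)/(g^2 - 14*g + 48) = (g + 3)/(g - 6)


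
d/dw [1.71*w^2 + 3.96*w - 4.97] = 3.42*w + 3.96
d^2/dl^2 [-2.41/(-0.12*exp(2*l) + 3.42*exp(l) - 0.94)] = ((8.2422 - 1.1568*exp(l))*(0.12*exp(2*l) - 3.42*exp(l) + 0.94) + 2.41*(0.24*exp(l) - 3.42)*(0.48*exp(l) - 6.84)*exp(l))*exp(l)/(0.12*exp(2*l) - 3.42*exp(l) + 0.94)^3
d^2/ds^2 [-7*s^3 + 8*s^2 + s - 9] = 16 - 42*s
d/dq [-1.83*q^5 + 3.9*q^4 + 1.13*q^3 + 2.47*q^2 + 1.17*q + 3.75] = -9.15*q^4 + 15.6*q^3 + 3.39*q^2 + 4.94*q + 1.17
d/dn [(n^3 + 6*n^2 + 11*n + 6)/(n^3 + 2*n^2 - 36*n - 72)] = 2*(-2*n^2 - 39*n - 72)/(n^4 - 72*n^2 + 1296)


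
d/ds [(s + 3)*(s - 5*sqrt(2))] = 2*s - 5*sqrt(2) + 3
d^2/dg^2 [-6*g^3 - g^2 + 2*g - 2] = -36*g - 2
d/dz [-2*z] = -2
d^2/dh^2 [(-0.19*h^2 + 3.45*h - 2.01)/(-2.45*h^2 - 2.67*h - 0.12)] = (-43.90302*h^3 + 72.05499*h^2 + 84.97629*h + 29.69253)/(14.706125*h^6 + 48.080025*h^5 + 54.558315*h^4 + 23.744043*h^3 + 2.672244*h^2 + 0.115344*h + 0.001728)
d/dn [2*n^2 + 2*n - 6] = 4*n + 2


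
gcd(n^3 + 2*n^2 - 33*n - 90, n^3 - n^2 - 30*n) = n^2 - n - 30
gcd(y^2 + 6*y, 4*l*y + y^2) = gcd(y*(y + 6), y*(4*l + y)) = y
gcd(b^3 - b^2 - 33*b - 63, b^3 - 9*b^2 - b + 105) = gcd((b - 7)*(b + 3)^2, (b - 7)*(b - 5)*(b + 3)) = b^2 - 4*b - 21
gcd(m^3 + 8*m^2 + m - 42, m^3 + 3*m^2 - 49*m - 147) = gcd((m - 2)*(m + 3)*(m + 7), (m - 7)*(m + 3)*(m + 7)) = m^2 + 10*m + 21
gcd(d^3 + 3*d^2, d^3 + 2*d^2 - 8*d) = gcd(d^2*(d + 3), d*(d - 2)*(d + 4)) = d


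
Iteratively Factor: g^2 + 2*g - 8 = (g - 2)*(g + 4)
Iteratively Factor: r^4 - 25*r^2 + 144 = (r + 3)*(r^3 - 3*r^2 - 16*r + 48) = (r - 3)*(r + 3)*(r^2 - 16) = (r - 4)*(r - 3)*(r + 3)*(r + 4)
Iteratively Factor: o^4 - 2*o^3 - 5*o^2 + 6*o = (o)*(o^3 - 2*o^2 - 5*o + 6) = o*(o - 3)*(o^2 + o - 2) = o*(o - 3)*(o + 2)*(o - 1)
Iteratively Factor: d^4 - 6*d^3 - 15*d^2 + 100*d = (d)*(d^3 - 6*d^2 - 15*d + 100) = d*(d - 5)*(d^2 - d - 20) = d*(d - 5)^2*(d + 4)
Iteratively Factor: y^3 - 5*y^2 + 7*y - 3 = (y - 3)*(y^2 - 2*y + 1) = (y - 3)*(y - 1)*(y - 1)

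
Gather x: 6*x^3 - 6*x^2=6*x^3 - 6*x^2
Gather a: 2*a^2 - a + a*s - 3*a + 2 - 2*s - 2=2*a^2 + a*(s - 4) - 2*s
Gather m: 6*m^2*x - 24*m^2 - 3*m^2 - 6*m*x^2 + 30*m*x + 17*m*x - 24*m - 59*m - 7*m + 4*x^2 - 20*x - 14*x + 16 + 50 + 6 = m^2*(6*x - 27) + m*(-6*x^2 + 47*x - 90) + 4*x^2 - 34*x + 72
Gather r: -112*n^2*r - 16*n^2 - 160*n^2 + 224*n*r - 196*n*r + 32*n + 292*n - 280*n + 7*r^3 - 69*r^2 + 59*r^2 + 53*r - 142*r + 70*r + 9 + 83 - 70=-176*n^2 + 44*n + 7*r^3 - 10*r^2 + r*(-112*n^2 + 28*n - 19) + 22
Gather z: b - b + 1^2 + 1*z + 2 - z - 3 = 0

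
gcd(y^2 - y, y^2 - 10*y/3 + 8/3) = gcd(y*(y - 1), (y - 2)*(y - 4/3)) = 1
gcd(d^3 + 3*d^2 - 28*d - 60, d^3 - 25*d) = d - 5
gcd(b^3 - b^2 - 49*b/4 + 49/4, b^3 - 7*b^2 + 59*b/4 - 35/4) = b^2 - 9*b/2 + 7/2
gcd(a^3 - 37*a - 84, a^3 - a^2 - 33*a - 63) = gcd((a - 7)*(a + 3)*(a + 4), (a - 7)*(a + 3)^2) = a^2 - 4*a - 21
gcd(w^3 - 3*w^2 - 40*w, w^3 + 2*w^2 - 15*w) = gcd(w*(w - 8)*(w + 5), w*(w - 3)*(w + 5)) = w^2 + 5*w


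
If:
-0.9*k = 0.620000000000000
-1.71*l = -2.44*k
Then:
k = -0.69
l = -0.98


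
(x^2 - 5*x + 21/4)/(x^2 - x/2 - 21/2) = (x - 3/2)/(x + 3)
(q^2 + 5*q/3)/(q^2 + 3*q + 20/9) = 3*q/(3*q + 4)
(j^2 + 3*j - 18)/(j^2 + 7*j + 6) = (j - 3)/(j + 1)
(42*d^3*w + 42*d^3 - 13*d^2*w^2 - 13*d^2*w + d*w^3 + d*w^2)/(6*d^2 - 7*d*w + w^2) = d*(-7*d*w - 7*d + w^2 + w)/(-d + w)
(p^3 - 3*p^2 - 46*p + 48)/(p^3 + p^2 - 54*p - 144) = (p - 1)/(p + 3)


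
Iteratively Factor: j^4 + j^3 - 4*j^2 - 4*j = (j - 2)*(j^3 + 3*j^2 + 2*j) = (j - 2)*(j + 2)*(j^2 + j) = (j - 2)*(j + 1)*(j + 2)*(j)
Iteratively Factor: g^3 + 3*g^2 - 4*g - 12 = (g + 2)*(g^2 + g - 6) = (g + 2)*(g + 3)*(g - 2)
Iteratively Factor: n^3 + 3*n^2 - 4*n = (n + 4)*(n^2 - n) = (n - 1)*(n + 4)*(n)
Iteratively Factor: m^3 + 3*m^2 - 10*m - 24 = (m + 2)*(m^2 + m - 12) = (m - 3)*(m + 2)*(m + 4)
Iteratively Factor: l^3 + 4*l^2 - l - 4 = (l + 4)*(l^2 - 1) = (l - 1)*(l + 4)*(l + 1)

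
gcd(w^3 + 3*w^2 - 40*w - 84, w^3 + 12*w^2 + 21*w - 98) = w + 7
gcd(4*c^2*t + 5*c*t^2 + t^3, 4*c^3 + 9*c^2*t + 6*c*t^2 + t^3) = 4*c^2 + 5*c*t + t^2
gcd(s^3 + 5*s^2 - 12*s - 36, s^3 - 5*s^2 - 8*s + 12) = s + 2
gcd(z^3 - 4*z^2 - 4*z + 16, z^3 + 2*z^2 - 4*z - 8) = z^2 - 4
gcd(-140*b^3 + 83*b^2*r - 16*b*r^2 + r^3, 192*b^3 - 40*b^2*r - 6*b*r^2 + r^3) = -4*b + r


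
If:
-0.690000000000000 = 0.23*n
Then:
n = -3.00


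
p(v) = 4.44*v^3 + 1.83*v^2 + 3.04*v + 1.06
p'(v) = 13.32*v^2 + 3.66*v + 3.04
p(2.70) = 110.00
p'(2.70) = 110.02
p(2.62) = 101.44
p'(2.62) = 104.06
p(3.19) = 173.51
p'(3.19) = 150.26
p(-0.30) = 0.19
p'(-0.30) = 3.14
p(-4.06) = -278.26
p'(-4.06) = 207.74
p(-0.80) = -2.47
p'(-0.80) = 8.64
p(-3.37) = -158.33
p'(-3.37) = 141.98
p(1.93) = 45.66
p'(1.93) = 59.72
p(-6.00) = -910.34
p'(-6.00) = 460.60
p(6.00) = 1044.22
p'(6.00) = 504.52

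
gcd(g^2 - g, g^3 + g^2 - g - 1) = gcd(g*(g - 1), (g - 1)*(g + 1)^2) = g - 1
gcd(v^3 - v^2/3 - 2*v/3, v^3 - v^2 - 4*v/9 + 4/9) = v^2 - v/3 - 2/3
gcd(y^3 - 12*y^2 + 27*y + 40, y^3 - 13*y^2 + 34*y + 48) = y^2 - 7*y - 8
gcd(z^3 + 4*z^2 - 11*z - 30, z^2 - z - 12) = 1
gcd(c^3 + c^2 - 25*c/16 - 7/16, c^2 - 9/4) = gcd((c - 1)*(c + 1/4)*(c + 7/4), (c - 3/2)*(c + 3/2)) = 1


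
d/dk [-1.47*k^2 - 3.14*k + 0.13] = -2.94*k - 3.14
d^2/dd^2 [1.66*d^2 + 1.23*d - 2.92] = 3.32000000000000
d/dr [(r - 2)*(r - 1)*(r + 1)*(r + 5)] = 4*r^3 + 9*r^2 - 22*r - 3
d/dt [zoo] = 0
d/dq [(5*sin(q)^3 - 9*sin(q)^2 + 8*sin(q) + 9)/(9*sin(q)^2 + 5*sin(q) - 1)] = (45*sin(q)^4 + 50*sin(q)^3 - 132*sin(q)^2 - 144*sin(q) - 53)*cos(q)/(9*sin(q)^2 + 5*sin(q) - 1)^2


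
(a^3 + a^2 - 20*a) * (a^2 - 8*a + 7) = a^5 - 7*a^4 - 21*a^3 + 167*a^2 - 140*a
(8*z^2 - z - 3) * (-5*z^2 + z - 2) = -40*z^4 + 13*z^3 - 2*z^2 - z + 6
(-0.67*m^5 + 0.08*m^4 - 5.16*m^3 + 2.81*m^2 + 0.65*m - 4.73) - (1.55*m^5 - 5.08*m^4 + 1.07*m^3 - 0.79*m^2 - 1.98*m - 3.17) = -2.22*m^5 + 5.16*m^4 - 6.23*m^3 + 3.6*m^2 + 2.63*m - 1.56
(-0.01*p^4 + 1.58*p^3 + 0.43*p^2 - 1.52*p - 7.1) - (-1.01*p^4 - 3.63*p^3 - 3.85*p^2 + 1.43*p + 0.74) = 1.0*p^4 + 5.21*p^3 + 4.28*p^2 - 2.95*p - 7.84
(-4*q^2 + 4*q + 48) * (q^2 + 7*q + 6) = -4*q^4 - 24*q^3 + 52*q^2 + 360*q + 288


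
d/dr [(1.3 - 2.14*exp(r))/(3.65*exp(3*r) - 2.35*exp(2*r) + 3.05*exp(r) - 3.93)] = (15.622*exp(3*r) - 19.264*exp(2*r) + 6.11*exp(r) + 4.4452)*exp(r)/(13.3225*exp(6*r) - 17.155*exp(5*r) + 27.7875*exp(4*r) - 43.024*exp(3*r) + 27.7735*exp(2*r) - 23.973*exp(r) + 15.4449)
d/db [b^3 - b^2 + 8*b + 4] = 3*b^2 - 2*b + 8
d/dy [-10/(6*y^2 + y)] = 10*(12*y + 1)/(y^2*(6*y + 1)^2)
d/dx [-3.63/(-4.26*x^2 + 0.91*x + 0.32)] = (3.3033 - 30.9276*x)/(-4.26*x^2 + 0.91*x + 0.32)^2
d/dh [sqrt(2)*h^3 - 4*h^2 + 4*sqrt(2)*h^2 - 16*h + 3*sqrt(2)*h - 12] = 3*sqrt(2)*h^2 - 8*h + 8*sqrt(2)*h - 16 + 3*sqrt(2)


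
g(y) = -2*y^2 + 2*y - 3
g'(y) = 2 - 4*y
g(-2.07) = -15.71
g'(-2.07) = 10.28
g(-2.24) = -17.52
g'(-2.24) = 10.96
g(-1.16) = -8.01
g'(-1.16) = 6.64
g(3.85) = -24.94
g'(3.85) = -13.40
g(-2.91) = -25.76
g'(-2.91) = 13.64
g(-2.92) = -25.89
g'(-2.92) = 13.68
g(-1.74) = -12.54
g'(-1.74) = 8.96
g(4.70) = -37.78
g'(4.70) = -16.80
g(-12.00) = -315.00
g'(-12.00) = 50.00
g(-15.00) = -483.00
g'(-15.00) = 62.00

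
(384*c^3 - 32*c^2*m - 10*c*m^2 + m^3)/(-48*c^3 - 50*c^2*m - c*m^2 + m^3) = (-8*c + m)/(c + m)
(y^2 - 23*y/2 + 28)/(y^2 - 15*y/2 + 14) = (y - 8)/(y - 4)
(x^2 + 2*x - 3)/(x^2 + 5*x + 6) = (x - 1)/(x + 2)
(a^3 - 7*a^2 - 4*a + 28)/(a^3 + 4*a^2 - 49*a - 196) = (a^2 - 4)/(a^2 + 11*a + 28)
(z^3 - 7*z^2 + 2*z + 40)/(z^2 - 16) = (z^2 - 3*z - 10)/(z + 4)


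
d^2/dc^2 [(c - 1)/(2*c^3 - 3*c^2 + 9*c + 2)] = 6*(3*(c - 1)*(2*c^2 - 2*c + 3)^2 + (-2*c^2 + 2*c - (c - 1)*(2*c - 1) - 3)*(2*c^3 - 3*c^2 + 9*c + 2))/(2*c^3 - 3*c^2 + 9*c + 2)^3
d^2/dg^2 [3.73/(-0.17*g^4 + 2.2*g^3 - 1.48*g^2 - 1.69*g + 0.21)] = ((7.6092*g^2 - 49.236*g + 11.0408)*(0.17*g^4 - 2.2*g^3 + 1.48*g^2 + 1.69*g - 0.21) - 3.73*(0.68*g^3 - 6.6*g^2 + 2.96*g + 1.69)*(1.36*g^3 - 13.2*g^2 + 5.92*g + 3.38))/(0.17*g^4 - 2.2*g^3 + 1.48*g^2 + 1.69*g - 0.21)^3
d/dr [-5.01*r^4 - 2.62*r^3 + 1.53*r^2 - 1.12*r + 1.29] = -20.04*r^3 - 7.86*r^2 + 3.06*r - 1.12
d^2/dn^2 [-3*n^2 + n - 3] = -6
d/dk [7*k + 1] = 7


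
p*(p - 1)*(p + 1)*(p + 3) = p^4 + 3*p^3 - p^2 - 3*p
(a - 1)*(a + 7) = a^2 + 6*a - 7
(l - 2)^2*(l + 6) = l^3 + 2*l^2 - 20*l + 24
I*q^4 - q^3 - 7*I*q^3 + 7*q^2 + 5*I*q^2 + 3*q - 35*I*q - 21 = (q - 7)*(q - I)*(q + 3*I)*(I*q + 1)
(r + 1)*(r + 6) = r^2 + 7*r + 6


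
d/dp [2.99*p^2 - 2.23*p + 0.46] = 5.98*p - 2.23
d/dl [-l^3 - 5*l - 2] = -3*l^2 - 5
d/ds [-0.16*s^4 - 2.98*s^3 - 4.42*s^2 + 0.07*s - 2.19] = -0.64*s^3 - 8.94*s^2 - 8.84*s + 0.07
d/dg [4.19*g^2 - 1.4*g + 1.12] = 8.38*g - 1.4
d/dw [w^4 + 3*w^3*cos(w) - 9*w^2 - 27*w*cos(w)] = -3*w^3*sin(w) + 4*w^3 + 9*w^2*cos(w) + 27*w*sin(w) - 18*w - 27*cos(w)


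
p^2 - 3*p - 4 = (p - 4)*(p + 1)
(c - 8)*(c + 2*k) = c^2 + 2*c*k - 8*c - 16*k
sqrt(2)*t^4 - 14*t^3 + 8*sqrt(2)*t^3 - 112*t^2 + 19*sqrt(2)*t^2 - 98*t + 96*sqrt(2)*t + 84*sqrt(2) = (t + 7)*(t - 6*sqrt(2))*(t - sqrt(2))*(sqrt(2)*t + sqrt(2))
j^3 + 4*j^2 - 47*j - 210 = (j - 7)*(j + 5)*(j + 6)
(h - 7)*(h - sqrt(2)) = h^2 - 7*h - sqrt(2)*h + 7*sqrt(2)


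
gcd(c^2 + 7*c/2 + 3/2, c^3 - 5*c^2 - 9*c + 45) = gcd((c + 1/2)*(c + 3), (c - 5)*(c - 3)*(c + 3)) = c + 3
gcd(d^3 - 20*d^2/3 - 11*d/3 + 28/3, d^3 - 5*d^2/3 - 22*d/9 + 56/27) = d + 4/3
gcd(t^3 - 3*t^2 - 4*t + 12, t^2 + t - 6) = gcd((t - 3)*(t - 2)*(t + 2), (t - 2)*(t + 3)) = t - 2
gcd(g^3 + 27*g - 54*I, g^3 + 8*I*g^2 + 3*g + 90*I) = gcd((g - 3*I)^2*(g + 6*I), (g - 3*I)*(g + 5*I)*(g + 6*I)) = g^2 + 3*I*g + 18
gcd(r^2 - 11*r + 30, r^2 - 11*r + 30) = r^2 - 11*r + 30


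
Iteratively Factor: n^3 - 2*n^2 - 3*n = (n - 3)*(n^2 + n) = (n - 3)*(n + 1)*(n)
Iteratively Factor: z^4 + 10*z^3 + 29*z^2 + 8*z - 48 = (z - 1)*(z^3 + 11*z^2 + 40*z + 48) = (z - 1)*(z + 4)*(z^2 + 7*z + 12) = (z - 1)*(z + 3)*(z + 4)*(z + 4)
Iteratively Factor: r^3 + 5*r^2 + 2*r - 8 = (r - 1)*(r^2 + 6*r + 8) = (r - 1)*(r + 4)*(r + 2)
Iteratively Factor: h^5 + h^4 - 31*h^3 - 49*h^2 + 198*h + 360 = (h - 5)*(h^4 + 6*h^3 - h^2 - 54*h - 72) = (h - 5)*(h - 3)*(h^3 + 9*h^2 + 26*h + 24) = (h - 5)*(h - 3)*(h + 4)*(h^2 + 5*h + 6) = (h - 5)*(h - 3)*(h + 3)*(h + 4)*(h + 2)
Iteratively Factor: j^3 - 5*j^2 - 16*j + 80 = (j + 4)*(j^2 - 9*j + 20) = (j - 5)*(j + 4)*(j - 4)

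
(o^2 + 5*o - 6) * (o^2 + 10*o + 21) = o^4 + 15*o^3 + 65*o^2 + 45*o - 126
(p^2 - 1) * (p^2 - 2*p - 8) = p^4 - 2*p^3 - 9*p^2 + 2*p + 8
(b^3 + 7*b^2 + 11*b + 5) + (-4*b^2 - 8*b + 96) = b^3 + 3*b^2 + 3*b + 101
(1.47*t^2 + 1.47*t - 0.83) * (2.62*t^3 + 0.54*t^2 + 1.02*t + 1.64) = 3.8514*t^5 + 4.6452*t^4 + 0.1186*t^3 + 3.462*t^2 + 1.5642*t - 1.3612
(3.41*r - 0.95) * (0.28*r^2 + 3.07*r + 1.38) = 0.9548*r^3 + 10.2027*r^2 + 1.7893*r - 1.311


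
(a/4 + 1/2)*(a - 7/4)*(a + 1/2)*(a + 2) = a^4/4 + 11*a^3/16 - 15*a^2/32 - 17*a/8 - 7/8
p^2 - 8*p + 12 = (p - 6)*(p - 2)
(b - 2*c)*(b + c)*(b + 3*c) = b^3 + 2*b^2*c - 5*b*c^2 - 6*c^3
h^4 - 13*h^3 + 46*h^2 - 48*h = h*(h - 8)*(h - 3)*(h - 2)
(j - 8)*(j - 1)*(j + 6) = j^3 - 3*j^2 - 46*j + 48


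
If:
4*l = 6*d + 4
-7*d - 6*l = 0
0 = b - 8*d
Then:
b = -3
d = -3/8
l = 7/16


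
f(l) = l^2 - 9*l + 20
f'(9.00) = 9.00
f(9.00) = 20.00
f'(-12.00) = -33.00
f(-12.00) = 272.00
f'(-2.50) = -14.00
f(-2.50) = 48.75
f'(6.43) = 3.86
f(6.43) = 3.47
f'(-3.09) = -15.18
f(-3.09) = 57.36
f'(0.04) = -8.92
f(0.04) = 19.64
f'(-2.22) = -13.44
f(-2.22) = 44.91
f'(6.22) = 3.44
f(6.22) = 2.71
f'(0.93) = -7.14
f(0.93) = 12.49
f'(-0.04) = -9.08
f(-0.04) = 20.36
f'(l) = 2*l - 9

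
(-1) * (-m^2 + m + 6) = m^2 - m - 6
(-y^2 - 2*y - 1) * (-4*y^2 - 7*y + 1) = 4*y^4 + 15*y^3 + 17*y^2 + 5*y - 1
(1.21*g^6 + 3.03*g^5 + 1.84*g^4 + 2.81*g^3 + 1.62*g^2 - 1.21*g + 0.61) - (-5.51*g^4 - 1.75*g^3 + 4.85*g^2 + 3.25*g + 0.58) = 1.21*g^6 + 3.03*g^5 + 7.35*g^4 + 4.56*g^3 - 3.23*g^2 - 4.46*g + 0.03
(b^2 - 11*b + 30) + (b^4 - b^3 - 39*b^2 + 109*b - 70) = b^4 - b^3 - 38*b^2 + 98*b - 40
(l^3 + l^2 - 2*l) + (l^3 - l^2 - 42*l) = 2*l^3 - 44*l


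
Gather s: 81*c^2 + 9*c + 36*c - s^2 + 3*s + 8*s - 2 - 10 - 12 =81*c^2 + 45*c - s^2 + 11*s - 24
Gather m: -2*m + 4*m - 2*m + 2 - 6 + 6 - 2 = 0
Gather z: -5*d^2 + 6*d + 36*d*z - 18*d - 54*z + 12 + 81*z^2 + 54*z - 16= -5*d^2 + 36*d*z - 12*d + 81*z^2 - 4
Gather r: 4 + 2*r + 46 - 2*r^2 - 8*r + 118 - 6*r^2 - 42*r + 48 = -8*r^2 - 48*r + 216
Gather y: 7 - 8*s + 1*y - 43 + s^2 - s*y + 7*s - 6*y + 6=s^2 - s + y*(-s - 5) - 30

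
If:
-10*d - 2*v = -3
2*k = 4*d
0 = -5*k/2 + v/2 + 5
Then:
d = 23/30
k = 23/15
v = -7/3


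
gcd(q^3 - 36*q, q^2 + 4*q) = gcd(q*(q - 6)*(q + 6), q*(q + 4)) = q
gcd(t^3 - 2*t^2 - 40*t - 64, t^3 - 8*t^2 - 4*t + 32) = t^2 - 6*t - 16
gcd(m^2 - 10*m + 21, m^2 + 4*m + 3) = 1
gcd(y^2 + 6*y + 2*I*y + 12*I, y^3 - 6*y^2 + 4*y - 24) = y + 2*I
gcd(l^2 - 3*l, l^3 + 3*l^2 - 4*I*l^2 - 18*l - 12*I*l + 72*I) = l - 3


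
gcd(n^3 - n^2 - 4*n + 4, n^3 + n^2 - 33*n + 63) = 1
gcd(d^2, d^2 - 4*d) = d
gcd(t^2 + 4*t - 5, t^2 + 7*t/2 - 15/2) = t + 5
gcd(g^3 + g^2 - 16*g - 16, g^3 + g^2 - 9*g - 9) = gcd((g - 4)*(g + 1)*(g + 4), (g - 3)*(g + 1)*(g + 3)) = g + 1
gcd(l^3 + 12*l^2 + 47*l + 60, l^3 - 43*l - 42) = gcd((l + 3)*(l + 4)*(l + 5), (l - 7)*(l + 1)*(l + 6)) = 1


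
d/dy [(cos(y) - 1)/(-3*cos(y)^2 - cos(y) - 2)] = 3*(sin(y)^2 + 2*cos(y))*sin(y)/(3*cos(y)^2 + cos(y) + 2)^2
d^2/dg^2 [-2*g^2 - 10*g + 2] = -4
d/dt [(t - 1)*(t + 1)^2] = (t + 1)*(3*t - 1)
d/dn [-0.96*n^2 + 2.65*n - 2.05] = 2.65 - 1.92*n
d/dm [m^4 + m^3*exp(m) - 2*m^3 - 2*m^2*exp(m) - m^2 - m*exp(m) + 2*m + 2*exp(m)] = m^3*exp(m) + 4*m^3 + m^2*exp(m) - 6*m^2 - 5*m*exp(m) - 2*m + exp(m) + 2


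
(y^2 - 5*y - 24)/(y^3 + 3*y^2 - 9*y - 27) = (y - 8)/(y^2 - 9)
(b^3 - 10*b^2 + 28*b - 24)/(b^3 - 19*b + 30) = (b^2 - 8*b + 12)/(b^2 + 2*b - 15)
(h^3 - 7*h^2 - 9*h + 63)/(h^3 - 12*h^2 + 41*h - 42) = (h + 3)/(h - 2)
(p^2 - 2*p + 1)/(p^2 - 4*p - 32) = (-p^2 + 2*p - 1)/(-p^2 + 4*p + 32)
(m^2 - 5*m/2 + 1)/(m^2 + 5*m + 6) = (m^2 - 5*m/2 + 1)/(m^2 + 5*m + 6)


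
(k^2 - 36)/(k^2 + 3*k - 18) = (k - 6)/(k - 3)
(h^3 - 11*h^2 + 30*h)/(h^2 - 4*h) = (h^2 - 11*h + 30)/(h - 4)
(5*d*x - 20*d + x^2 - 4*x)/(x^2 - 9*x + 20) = (5*d + x)/(x - 5)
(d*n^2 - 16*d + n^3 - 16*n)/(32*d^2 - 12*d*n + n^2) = (d*n^2 - 16*d + n^3 - 16*n)/(32*d^2 - 12*d*n + n^2)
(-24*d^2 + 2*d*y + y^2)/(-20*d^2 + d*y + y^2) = (6*d + y)/(5*d + y)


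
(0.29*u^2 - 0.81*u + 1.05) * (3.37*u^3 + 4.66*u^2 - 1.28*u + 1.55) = 0.9773*u^5 - 1.3783*u^4 - 0.6073*u^3 + 6.3793*u^2 - 2.5995*u + 1.6275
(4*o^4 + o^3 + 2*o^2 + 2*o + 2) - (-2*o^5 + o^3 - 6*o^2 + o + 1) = 2*o^5 + 4*o^4 + 8*o^2 + o + 1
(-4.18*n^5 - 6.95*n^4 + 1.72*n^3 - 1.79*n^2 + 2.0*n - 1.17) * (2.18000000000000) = -9.1124*n^5 - 15.151*n^4 + 3.7496*n^3 - 3.9022*n^2 + 4.36*n - 2.5506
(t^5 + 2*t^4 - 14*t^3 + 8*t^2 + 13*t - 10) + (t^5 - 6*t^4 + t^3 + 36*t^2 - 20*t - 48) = 2*t^5 - 4*t^4 - 13*t^3 + 44*t^2 - 7*t - 58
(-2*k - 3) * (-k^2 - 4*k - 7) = 2*k^3 + 11*k^2 + 26*k + 21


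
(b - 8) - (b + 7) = -15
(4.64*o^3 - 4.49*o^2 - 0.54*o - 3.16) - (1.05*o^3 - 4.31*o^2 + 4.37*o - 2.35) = 3.59*o^3 - 0.180000000000001*o^2 - 4.91*o - 0.81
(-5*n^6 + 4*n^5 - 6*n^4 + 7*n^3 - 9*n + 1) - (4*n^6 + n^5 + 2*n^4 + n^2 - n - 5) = -9*n^6 + 3*n^5 - 8*n^4 + 7*n^3 - n^2 - 8*n + 6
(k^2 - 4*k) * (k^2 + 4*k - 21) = k^4 - 37*k^2 + 84*k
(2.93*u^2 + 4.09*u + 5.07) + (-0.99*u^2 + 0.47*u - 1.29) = 1.94*u^2 + 4.56*u + 3.78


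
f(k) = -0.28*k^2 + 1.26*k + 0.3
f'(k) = 1.26 - 0.56*k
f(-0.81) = -0.90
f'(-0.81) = 1.71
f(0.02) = 0.33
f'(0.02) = 1.25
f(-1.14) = -1.50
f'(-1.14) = 1.90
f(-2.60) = -4.87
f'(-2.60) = 2.72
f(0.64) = 0.99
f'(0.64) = 0.90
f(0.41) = 0.77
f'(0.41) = 1.03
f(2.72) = 1.66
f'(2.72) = -0.26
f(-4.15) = -9.75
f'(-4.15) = 3.58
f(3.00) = 1.56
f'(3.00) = -0.42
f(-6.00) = -17.34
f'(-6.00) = 4.62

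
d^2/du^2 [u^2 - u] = 2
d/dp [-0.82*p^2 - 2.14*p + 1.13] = -1.64*p - 2.14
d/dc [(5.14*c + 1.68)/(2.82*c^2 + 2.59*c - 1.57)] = (14.4948*c^2 + 13.3126*c - (5.14*c + 1.68)*(5.64*c + 2.59) - 8.0698)/(2.82*c^2 + 2.59*c - 1.57)^2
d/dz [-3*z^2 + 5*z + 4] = 5 - 6*z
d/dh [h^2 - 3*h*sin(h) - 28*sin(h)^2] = -3*h*cos(h) + 2*h - 3*sin(h) - 28*sin(2*h)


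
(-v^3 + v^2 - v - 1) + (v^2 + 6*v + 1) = -v^3 + 2*v^2 + 5*v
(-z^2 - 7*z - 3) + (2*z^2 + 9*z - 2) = z^2 + 2*z - 5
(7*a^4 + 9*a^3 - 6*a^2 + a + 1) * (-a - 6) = -7*a^5 - 51*a^4 - 48*a^3 + 35*a^2 - 7*a - 6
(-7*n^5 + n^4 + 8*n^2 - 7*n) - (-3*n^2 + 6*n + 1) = -7*n^5 + n^4 + 11*n^2 - 13*n - 1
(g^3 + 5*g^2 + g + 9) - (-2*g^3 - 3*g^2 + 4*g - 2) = 3*g^3 + 8*g^2 - 3*g + 11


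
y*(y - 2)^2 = y^3 - 4*y^2 + 4*y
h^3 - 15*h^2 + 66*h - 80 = (h - 8)*(h - 5)*(h - 2)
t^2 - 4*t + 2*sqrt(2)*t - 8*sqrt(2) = (t - 4)*(t + 2*sqrt(2))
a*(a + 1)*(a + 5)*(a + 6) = a^4 + 12*a^3 + 41*a^2 + 30*a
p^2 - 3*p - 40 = (p - 8)*(p + 5)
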